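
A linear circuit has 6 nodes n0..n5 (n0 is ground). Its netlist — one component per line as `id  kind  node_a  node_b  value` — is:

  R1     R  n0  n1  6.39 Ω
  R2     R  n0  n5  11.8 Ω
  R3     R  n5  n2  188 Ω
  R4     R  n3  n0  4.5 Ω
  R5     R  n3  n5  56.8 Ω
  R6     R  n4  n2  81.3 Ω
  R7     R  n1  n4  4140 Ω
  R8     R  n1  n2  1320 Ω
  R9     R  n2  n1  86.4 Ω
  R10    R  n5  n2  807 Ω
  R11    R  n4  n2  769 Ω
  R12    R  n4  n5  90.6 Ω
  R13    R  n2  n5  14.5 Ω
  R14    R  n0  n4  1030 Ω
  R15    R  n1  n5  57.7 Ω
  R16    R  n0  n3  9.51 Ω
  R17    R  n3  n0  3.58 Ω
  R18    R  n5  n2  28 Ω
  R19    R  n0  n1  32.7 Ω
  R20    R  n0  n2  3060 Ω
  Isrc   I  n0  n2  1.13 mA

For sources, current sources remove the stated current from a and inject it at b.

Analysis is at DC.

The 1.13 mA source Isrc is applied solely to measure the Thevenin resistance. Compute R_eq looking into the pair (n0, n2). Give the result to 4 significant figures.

R_eq = 14.20 Ω

Element admittances at DC:
  Y(R1) = 0.1565 S between n0,n1
  Y(R2) = 0.08475 S between n0,n5
  Y(R3) = 0.005319 S between n5,n2
  Y(R4) = 0.2222 S between n3,n0
  Y(R5) = 0.01761 S between n3,n5
  Y(R6) = 0.01230 S between n4,n2
  Y(R7) = 0.0002415 S between n1,n4
  Y(R8) = 0.0007576 S between n1,n2
  Y(R9) = 0.01157 S between n2,n1
  Y(R10) = 0.001239 S between n5,n2
  Y(R11) = 0.001300 S between n4,n2
  Y(R12) = 0.01104 S between n4,n5
  Y(R13) = 0.06897 S between n2,n5
  Y(R14) = 0.0009709 S between n0,n4
  Y(R15) = 0.01733 S between n1,n5
  Y(R16) = 0.1052 S between n0,n3
  Y(R17) = 0.2793 S between n3,n0
  Y(R18) = 0.03571 S between n5,n2
  Y(R19) = 0.03058 S between n0,n1
  Y(R20) = 0.0003268 S between n0,n2
  Isrc: injects 0.00113 A into n2 (from n0)
Assemble and solve the 5×5 MNA system:
  V(n1)=0.001568  V(n2)=0.01605  V(n3)=0.0002270  V(n4)=0.01189  V(n5)=0.008049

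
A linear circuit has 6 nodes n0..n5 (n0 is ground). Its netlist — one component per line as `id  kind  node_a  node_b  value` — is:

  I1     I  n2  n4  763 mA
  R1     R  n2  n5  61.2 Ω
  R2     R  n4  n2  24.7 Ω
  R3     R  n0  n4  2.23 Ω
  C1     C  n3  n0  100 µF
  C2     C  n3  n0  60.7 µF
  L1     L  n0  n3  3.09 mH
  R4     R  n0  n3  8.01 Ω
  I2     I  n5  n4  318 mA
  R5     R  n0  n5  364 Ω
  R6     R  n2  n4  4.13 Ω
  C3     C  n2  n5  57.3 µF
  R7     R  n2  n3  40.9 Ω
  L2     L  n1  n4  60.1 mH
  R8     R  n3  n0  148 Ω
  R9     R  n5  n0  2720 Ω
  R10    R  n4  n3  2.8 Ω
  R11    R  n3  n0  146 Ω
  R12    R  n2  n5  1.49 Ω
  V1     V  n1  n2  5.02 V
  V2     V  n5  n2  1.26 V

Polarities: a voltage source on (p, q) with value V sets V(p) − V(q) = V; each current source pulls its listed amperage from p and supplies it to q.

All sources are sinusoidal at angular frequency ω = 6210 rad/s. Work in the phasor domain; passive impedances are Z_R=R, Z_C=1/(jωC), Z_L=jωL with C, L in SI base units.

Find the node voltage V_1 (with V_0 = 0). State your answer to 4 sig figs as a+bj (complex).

Apply KCL at each of the 5 non-ground nodes and solve the resulting linear system.
Node n1: branches {L2, V1} → V_1 = 1.616+0.03268j
Node n2: branches {I1, R1, R2, R6, C3, R7, R12, V1, V2} → V_2 = -3.404+0.03268j
Node n3: branches {C1, C2, L1, R4, R7, R8, R10, R11} → V_3 = -0.01458+0.04044j
Node n4: branches {I1, R2, R3, I2, R6, L2, R10} → V_4 = 0.1047+0.01804j
Node n5: branches {R1, I2, R5, C3, R9, R12, V2} → V_5 = -2.144+0.03268j
Source currents: i(V1)=-3.923e-05+0.004050j, i(V2)=-1.178-0.4485j

1.616+0.03268j V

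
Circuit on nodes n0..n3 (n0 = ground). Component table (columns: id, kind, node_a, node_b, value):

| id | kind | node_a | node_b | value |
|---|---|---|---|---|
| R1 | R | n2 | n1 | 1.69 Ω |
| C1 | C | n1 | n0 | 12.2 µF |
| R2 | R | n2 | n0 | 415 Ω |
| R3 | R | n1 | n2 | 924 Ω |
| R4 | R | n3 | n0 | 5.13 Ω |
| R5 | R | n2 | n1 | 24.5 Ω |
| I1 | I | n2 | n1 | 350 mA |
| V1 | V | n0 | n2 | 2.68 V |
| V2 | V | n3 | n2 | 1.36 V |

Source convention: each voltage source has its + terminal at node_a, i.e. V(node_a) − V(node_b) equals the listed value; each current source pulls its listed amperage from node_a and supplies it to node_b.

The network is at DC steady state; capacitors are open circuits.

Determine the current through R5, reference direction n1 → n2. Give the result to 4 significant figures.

0.02255 A

MNA unknowns: 3 node voltages V₁..V_3 plus 2 source currents (V1, V2)
R1: Y=0.5917 on G[2,1]
C1: Y=0.000 on G[1,0]
R2: Y=0.002410 on G[2,0]
R3: Y=0.001082 on G[1,2]
R4: Y=0.1949 on G[3,0]
R5: Y=0.04082 on G[2,1]
I1: z[2]−=0.35, z[1]+=0.35
V1: row V0−V2=2.68, i_V1 at 0,2
V2: row V3−V2=1.36, i_V2 at 3,2
solve → V1=-2.128, V2=-2.680, V3=-1.320
aux → i_V1=-0.2638, i_V2=0.2573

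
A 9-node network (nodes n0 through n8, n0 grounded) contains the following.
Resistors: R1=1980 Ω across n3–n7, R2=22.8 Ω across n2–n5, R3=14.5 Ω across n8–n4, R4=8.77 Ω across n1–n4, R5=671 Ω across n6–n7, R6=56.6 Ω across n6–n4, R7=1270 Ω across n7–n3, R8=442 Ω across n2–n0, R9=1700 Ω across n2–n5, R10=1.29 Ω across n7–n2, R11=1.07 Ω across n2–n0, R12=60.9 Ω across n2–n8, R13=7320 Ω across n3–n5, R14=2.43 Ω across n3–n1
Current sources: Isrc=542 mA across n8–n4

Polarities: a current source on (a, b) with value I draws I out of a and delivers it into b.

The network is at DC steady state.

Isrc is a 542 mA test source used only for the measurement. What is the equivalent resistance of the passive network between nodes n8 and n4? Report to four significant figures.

Apply KCL at each of the 8 non-ground nodes and solve the resulting linear system.
Node n1: branches {R4, R14} → V_1 = 6.421
Node n2: branches {R2, R8, R9, R10, R11, R12} → V_2 = 0.000
Node n3: branches {R1, R7, R13, R14} → V_3 = 6.398
Node n4: branches {R3, R4, R6, Isrc} → V_4 = 6.501
Node n5: branches {R2, R9, R13} → V_5 = 0.01961
Node n6: branches {R5, R6} → V_6 = 5.997
Node n7: branches {R1, R5, R7, R10} → V_7 = 0.02212
Node n8: branches {R3, R12, Isrc} → V_8 = -1.097

R_eq = 14.02 Ω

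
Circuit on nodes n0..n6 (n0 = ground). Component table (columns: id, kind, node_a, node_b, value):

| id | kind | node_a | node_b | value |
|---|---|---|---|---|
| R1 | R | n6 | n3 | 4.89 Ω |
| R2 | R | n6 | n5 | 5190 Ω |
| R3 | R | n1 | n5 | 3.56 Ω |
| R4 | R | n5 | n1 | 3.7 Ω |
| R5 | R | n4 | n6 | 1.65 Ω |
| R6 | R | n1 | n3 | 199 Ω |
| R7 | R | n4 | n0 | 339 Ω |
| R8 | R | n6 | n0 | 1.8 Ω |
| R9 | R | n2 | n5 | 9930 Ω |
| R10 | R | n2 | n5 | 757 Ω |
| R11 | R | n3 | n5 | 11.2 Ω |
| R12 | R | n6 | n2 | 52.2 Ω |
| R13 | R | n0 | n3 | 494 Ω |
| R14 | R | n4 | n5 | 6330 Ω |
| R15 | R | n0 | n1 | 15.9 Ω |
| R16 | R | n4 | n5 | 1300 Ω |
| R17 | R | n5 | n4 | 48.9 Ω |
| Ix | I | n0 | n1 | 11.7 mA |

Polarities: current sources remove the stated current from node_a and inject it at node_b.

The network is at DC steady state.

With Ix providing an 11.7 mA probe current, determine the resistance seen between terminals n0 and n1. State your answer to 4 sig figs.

MNA unknowns: 6 node voltages V₁..V_6
R1: Y=0.2045 on G[6,3]
R2: Y=0.0001927 on G[6,5]
R3: Y=0.2809 on G[1,5]
R4: Y=0.2703 on G[5,1]
R5: Y=0.6061 on G[4,6]
R6: Y=0.005025 on G[1,3]
R7: Y=0.002950 on G[4,0]
R8: Y=0.5556 on G[6,0]
R9: Y=0.0001007 on G[2,5]
R10: Y=0.001321 on G[2,5]
R11: Y=0.08929 on G[3,5]
R12: Y=0.01916 on G[6,2]
R13: Y=0.002024 on G[0,3]
R14: Y=0.0001580 on G[4,5]
R15: Y=0.06289 on G[0,1]
R16: Y=0.0007692 on G[4,5]
R17: Y=0.02045 on G[5,4]
Ix: z[0]−=0.0117, z[1]+=0.0117
solve → V1=0.09005, V2=0.01544, V3=0.03240, V4=0.01297, V5=0.07963, V6=0.01068

R_eq = 7.697 Ω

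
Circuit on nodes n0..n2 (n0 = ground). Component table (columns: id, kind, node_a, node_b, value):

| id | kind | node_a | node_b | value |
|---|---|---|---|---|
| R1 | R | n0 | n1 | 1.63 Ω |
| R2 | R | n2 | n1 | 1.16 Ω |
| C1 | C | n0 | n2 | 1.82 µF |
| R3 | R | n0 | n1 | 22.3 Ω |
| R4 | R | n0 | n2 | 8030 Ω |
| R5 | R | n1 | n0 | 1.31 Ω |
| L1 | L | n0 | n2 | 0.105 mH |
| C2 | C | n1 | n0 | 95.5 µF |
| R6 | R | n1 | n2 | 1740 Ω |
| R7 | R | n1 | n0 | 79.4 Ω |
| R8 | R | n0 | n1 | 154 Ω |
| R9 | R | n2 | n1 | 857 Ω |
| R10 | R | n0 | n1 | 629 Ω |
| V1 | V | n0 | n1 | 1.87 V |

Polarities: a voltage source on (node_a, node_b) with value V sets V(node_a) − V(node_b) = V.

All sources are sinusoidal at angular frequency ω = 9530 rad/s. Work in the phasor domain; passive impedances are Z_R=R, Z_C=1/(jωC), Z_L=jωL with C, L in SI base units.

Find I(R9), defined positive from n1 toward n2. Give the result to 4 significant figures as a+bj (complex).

-0.001230+0.001082j A

Element admittances at ω=9530 rad/s:
  Y(R1) = 0.6135+0.000j S between n0,n1
  Y(R2) = 0.8621+0.000j S between n2,n1
  Y(C1) = 0.000+0.01734j S between n0,n2
  Y(R3) = 0.04484+0.000j S between n0,n1
  Y(R4) = 0.0001245+0.000j S between n0,n2
  Y(R5) = 0.7634+0.000j S between n1,n0
  Y(L1) = 0.000-0.9994j S between n0,n2
  Y(C2) = 0.000+0.9101j S between n1,n0
  Y(R6) = 0.0005747+0.000j S between n1,n2
  Y(R7) = 0.01259+0.000j S between n1,n0
  Y(R8) = 0.006494+0.000j S between n0,n1
  Y(R9) = 0.001167+0.000j S between n2,n1
  Y(R10) = 0.001590+0.000j S between n0,n1
  V1: constraint V(n0)−V(n1) = 1.87
Assemble and solve the 3×3 MNA system:
  V(n1)=-1.870+0.000j  V(n2)=-0.8158-0.9272j
  i(V1)=-3.608-0.9009j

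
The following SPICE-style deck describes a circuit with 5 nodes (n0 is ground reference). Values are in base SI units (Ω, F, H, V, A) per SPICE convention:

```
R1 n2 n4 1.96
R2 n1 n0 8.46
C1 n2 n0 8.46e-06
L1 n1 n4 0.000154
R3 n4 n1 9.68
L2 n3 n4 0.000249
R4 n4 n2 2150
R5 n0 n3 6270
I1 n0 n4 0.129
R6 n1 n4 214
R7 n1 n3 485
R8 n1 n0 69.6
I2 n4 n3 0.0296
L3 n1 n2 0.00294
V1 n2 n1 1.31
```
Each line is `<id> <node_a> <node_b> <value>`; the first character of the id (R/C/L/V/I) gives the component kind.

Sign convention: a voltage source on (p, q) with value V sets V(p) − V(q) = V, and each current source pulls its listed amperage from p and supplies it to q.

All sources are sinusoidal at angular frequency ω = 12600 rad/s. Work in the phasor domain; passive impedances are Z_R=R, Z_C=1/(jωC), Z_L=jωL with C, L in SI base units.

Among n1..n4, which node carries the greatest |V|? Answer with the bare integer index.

Element admittances at ω=12600 rad/s:
  Y(R1) = 0.5102+0.000j S between n2,n4
  Y(R2) = 0.1182+0.000j S between n1,n0
  Y(C1) = 0.000+0.1066j S between n2,n0
  Y(L1) = 0.000-0.5154j S between n1,n4
  Y(R3) = 0.1033+0.000j S between n4,n1
  Y(L2) = 0.000-0.3187j S between n3,n4
  Y(R4) = 0.0004651+0.000j S between n4,n2
  Y(R5) = 0.0001595+0.000j S between n0,n3
  I1: injects 0.129 A into n4 (from n0)
  Y(R6) = 0.004673+0.000j S between n1,n4
  Y(R7) = 0.002062+0.000j S between n1,n3
  Y(R8) = 0.01437+0.000j S between n1,n0
  I2: injects 0.0296 A into n3 (from n4)
  Y(L3) = 0.000-0.02699j S between n1,n2
  V1: constraint V(n2)−V(n1) = 1.31
Assemble and solve the 5×5 MNA system:
  V(n1)=0.07621-1.114j  V(n2)=1.386-1.114j  V(n3)=0.8416-0.3950j  V(n4)=0.8372-0.4825j
  i(V1)=-0.3991+0.2101j

2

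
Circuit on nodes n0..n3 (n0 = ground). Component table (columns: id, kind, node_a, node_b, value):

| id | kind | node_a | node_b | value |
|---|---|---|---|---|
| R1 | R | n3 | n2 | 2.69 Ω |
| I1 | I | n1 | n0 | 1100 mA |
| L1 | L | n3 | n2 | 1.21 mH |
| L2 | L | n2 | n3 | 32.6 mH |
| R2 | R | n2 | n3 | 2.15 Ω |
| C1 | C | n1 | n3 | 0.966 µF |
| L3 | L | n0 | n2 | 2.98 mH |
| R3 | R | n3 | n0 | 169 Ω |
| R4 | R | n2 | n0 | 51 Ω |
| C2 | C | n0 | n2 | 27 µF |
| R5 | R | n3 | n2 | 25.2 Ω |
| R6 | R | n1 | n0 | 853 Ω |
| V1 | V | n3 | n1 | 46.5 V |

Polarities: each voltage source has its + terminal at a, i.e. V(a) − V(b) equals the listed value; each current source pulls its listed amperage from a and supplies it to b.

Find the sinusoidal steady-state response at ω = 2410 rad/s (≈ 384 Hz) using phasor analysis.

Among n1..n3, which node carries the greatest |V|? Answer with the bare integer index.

Apply KCL at each of the 3 non-ground nodes and solve the resulting linear system.
Node n1: branches {I1, C1, R6, V1} → V_1 = -52.01-12.69j
Node n2: branches {R1, L1, L2, R2, L3, R4, C2, R5} → V_2 = -4.487-12.38j
Node n3: branches {R1, L1, L2, R2, C1, R3, R5, V1} → V_3 = -5.509-12.69j
Source currents: i(V1)=1.039-0.1231j

1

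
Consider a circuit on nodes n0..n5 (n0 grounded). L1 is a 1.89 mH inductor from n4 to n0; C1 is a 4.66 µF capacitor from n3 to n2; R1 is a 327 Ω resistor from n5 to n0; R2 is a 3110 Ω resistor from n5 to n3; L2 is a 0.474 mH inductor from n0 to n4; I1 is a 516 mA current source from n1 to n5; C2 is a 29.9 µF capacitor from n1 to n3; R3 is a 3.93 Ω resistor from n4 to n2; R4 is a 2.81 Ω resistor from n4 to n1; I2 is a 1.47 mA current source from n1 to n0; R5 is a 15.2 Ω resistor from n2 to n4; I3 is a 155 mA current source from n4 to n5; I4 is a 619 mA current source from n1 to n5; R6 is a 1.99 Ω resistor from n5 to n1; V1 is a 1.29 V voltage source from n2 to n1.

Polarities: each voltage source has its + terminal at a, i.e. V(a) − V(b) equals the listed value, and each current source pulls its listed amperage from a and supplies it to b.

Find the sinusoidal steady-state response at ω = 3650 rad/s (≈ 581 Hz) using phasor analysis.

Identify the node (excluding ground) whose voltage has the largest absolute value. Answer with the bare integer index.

5

MNA unknowns: 5 node voltages V₁..V_5 plus 1 source current (V1)
L1: Y=0.000-0.1450j on G[4,0]
C1: Y=0.000+0.01701j on G[3,2]
R1: Y=0.003058+0.000j on G[5,0]
R2: Y=0.0003215+0.000j on G[5,3]
L2: Y=0.000-0.5780j on G[0,4]
I1: z[1]−=0.516, z[5]+=0.516
C2: Y=0.000+0.1091j on G[1,3]
R3: Y=0.2545+0.000j on G[4,2]
R4: Y=0.3559+0.000j on G[4,1]
I2: z[1]−=0.00147, z[0]+=0.00147
R5: Y=0.06579+0.000j on G[2,4]
I3: z[4]−=0.155, z[5]+=0.155
I4: z[1]−=0.619, z[5]+=0.619
R6: Y=0.5025+0.000j on G[5,1]
V1: row V2−V1=1.29, i_V1 at 2,1
solve → V1=-0.3937-0.01111j, V2=0.8963-0.01111j, V3=-0.2198-0.01718j, V4=-4.675e-05-0.01116j, V5=2.159-0.01105j
aux → i_V1=-0.2869-0.01900j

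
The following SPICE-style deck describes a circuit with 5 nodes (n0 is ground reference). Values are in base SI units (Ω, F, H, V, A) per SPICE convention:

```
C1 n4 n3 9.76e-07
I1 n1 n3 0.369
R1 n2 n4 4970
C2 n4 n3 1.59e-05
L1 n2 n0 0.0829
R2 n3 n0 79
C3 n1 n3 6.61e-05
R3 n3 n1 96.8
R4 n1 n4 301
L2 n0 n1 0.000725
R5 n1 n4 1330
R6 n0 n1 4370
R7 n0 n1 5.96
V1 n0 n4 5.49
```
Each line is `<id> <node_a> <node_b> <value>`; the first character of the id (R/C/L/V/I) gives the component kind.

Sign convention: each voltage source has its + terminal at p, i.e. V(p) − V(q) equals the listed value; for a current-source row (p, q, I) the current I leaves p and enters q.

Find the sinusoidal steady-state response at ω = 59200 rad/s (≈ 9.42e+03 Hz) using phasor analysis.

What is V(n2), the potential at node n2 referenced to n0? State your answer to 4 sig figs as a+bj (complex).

Apply KCL at each of the 4 non-ground nodes and solve the resulting linear system.
Node n1: branches {I1, C3, R3, R4, L2, R5, R6, R7} → V_1 = -5.387-1.144j
Node n2: branches {R1, L1} → V_2 = -2.710-2.745j
Node n3: branches {C1, I1, C2, R2, C3, R3} → V_3 = -5.406-1.001j
Node n4: branches {C1, R1, C2, R4, R5, V1} → V_4 = -5.490+0.000j
Source currents: i(V1)=-1.001-0.07887j

-2.710-2.745j V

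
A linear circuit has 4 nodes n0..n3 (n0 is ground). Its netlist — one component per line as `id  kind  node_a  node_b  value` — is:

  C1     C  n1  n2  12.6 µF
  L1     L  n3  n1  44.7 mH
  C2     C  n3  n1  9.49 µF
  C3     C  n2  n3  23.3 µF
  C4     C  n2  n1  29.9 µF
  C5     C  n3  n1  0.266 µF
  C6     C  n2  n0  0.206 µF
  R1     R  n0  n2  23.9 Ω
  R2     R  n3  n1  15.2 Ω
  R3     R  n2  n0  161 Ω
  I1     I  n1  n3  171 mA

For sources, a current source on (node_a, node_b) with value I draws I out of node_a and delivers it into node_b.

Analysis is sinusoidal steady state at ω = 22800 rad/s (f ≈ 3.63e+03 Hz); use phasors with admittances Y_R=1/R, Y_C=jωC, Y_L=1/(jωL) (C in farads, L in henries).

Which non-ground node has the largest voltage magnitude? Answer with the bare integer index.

Element admittances at ω=22800 rad/s:
  Y(C1) = 0.000+0.2873j S between n1,n2
  Y(L1) = 0.000-0.0009812j S between n3,n1
  Y(C2) = 0.000+0.2164j S between n3,n1
  Y(C3) = 0.000+0.5312j S between n2,n3
  Y(C4) = 0.000+0.6817j S between n2,n1
  Y(C5) = 0.000+0.006065j S between n3,n1
  Y(C6) = 0.000+0.004697j S between n2,n0
  Y(R1) = 0.04184+0.000j S between n0,n2
  Y(R2) = 0.06579+0.000j S between n3,n1
  Y(R3) = 0.006211+0.000j S between n2,n0
  I1: injects 0.171 A into n3 (from n1)
Assemble and solve the 3×3 MNA system:
  V(n1)=-0.01233+0.1058j  V(n2)=0.000+0.000j  V(n3)=0.02249-0.1930j

3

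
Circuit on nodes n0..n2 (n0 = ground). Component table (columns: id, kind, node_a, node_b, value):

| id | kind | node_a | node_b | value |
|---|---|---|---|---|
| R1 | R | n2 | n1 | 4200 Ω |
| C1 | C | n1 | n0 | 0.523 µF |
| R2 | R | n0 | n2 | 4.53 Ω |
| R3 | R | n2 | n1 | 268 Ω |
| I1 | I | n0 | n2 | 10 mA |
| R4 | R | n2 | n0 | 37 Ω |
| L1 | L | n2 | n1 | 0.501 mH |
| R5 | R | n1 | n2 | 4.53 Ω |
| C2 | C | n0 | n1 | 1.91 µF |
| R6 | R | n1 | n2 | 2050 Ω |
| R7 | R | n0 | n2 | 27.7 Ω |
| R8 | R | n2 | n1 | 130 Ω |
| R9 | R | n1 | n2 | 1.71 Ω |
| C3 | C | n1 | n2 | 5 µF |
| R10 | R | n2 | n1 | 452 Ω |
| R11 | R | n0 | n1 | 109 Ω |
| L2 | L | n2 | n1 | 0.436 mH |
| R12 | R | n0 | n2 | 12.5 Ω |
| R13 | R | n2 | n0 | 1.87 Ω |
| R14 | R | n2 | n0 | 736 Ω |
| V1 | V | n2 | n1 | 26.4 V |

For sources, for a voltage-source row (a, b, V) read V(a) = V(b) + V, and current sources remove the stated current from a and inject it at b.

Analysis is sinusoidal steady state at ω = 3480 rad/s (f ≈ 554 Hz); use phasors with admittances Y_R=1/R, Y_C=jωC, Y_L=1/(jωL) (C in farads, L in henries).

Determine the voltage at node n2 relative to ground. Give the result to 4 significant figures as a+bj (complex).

MNA unknowns: 2 node voltages V₁..V_2 plus 1 source current (V1)
R1: Y=0.0002381+0.000j on G[2,1]
C1: Y=0.000+0.001820j on G[1,0]
R2: Y=0.2208+0.000j on G[0,2]
R3: Y=0.003731+0.000j on G[2,1]
I1: z[0]−=0.01, z[2]+=0.01
R4: Y=0.02703+0.000j on G[2,0]
L1: Y=0.000-0.5736j on G[2,1]
R5: Y=0.2208+0.000j on G[1,2]
C2: Y=0.000+0.006647j on G[0,1]
R6: Y=0.0004878+0.000j on G[1,2]
R7: Y=0.03610+0.000j on G[0,2]
R8: Y=0.007692+0.000j on G[2,1]
R9: Y=0.5848+0.000j on G[1,2]
C3: Y=0.000+0.01740j on G[1,2]
R10: Y=0.002212+0.000j on G[2,1]
R11: Y=0.009174+0.000j on G[0,1]
L2: Y=0.000-0.6591j on G[2,1]
R12: Y=0.08000+0.000j on G[0,2]
R13: Y=0.5348+0.000j on G[2,0]
R14: Y=0.001359+0.000j on G[2,0]
V1: row V2−V1=26.4, i_V1 at 2,1
solve → V1=-26.12+0.2433j, V2=0.2797+0.2433j
aux → i_V1=-21.89+31.86j

0.2797+0.2433j V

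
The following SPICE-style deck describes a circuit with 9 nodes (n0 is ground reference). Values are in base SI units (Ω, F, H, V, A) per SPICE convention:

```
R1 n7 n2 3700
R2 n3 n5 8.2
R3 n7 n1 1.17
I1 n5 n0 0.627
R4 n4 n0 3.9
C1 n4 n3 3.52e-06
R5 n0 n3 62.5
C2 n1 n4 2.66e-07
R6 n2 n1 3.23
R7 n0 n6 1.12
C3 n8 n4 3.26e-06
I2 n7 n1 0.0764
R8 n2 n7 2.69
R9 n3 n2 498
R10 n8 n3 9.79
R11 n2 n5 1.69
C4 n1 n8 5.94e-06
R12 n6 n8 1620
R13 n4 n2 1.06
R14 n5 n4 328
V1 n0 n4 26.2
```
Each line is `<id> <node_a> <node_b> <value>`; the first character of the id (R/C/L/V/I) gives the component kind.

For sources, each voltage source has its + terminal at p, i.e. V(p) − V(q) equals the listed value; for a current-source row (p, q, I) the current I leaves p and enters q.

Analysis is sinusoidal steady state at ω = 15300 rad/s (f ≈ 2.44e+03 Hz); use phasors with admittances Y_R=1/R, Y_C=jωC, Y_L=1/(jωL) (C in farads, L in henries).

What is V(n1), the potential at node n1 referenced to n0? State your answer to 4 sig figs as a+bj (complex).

-26.33-0.02290j V

Apply KCL at each of the 8 non-ground nodes and solve the resulting linear system.
Node n1: branches {R3, C2, R6, I2, C4} → V_1 = -26.33-0.02290j
Node n2: branches {R1, R6, R8, R9, R11, R13} → V_2 = -26.51-0.05337j
Node n3: branches {R2, C1, R5, R9, R10} → V_3 = -25.08-0.7138j
Node n4: branches {R4, C1, C2, C3, R13, R14, V1} → V_4 = -26.20+0.000j
Node n5: branches {R2, I1, R11, R14} → V_5 = -27.14-0.1655j
Node n6: branches {R7, R12} → V_6 = -0.01806-0.0006228j
Node n7: branches {R1, R3, I2, R8} → V_7 = -26.44-0.03214j
Node n8: branches {C3, R10, C4, R12} → V_8 = -26.14-0.9015j
Source currents: i(V1)=-6.508-0.01198j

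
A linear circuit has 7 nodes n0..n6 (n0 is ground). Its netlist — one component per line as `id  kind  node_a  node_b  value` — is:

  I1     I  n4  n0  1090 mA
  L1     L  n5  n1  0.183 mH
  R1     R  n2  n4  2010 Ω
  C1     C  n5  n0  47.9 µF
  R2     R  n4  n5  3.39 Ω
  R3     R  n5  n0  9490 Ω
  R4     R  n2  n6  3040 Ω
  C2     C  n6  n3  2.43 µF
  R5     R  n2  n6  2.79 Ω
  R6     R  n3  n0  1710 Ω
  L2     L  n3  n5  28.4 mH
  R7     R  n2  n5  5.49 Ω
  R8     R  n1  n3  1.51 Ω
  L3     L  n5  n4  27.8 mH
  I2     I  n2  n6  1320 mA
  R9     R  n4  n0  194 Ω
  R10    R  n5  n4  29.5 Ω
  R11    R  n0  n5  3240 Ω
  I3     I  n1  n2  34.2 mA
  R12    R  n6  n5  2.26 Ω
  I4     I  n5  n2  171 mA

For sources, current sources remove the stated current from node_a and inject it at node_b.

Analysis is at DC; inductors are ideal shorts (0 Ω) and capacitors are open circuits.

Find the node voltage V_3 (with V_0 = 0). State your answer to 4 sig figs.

-177.1 V

Element admittances at DC:
  I1: injects 1.09 A into n0 (from n4)
  L1: short n5↔n1 (DC inductor)
  Y(R1) = 0.0004975 S between n2,n4
  Y(C1) = 0.000 S between n5,n0
  Y(R2) = 0.2950 S between n4,n5
  Y(R3) = 0.0001054 S between n5,n0
  Y(R4) = 0.0003289 S between n2,n6
  Y(C2) = 0.000 S between n6,n3
  Y(R5) = 0.3584 S between n2,n6
  Y(R6) = 0.0005848 S between n3,n0
  L2: short n3↔n5 (DC inductor)
  Y(R7) = 0.1821 S between n2,n5
  Y(R8) = 0.6623 S between n1,n3
  L3: short n5↔n4 (DC inductor)
  I2: injects 1.32 A into n6 (from n2)
  Y(R9) = 0.005155 S between n4,n0
  Y(R10) = 0.03390 S between n5,n4
  Y(R11) = 0.0003086 S between n0,n5
  I3: injects 0.0342 A into n2 (from n1)
  Y(R12) = 0.4425 S between n6,n5
  I4: injects 0.171 A into n2 (from n5)
Assemble and solve the 9×9 MNA system:
  V(n1)=-177.1  V(n2)=-178.5  V(n3)=-177.1  V(n4)=-177.1  V(n5)=-177.1  V(n6)=-176.1
  i(L1)=0.03420  i(L2)=0.1036  i(L3)=0.1776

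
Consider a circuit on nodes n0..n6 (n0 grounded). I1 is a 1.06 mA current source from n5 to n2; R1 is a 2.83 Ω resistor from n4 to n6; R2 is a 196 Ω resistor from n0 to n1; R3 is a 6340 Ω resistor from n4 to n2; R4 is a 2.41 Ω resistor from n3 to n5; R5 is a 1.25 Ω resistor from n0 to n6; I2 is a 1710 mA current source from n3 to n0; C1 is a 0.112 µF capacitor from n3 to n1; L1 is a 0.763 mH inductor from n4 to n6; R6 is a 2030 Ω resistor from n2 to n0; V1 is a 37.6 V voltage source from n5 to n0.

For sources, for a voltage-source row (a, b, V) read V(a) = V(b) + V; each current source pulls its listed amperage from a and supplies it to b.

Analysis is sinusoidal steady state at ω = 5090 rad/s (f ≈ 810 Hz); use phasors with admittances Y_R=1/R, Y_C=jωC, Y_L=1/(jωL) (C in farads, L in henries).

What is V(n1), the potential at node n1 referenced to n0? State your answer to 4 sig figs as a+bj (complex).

MNA unknowns: 6 node voltages V₁..V_6 plus 1 source current (V1)
I1: z[5]−=0.00106, z[2]+=0.00106
R1: Y=0.3534+0.000j on G[4,6]
R2: Y=0.005102+0.000j on G[0,1]
R3: Y=0.0001577+0.000j on G[4,2]
R4: Y=0.4149+0.000j on G[3,5]
R5: Y=0.8000+0.000j on G[0,6]
I2: z[3]−=1.71, z[0]+=1.71
C1: Y=0.000+0.0005701j on G[3,1]
L1: Y=0.000-0.2575j on G[4,6]
R6: Y=0.0004926+0.000j on G[2,0]
V1: row V5−V0=37.6, i_V1 at 5,0
solve → V1=0.4178+3.694j, V2=1.630+8.392e-05j, V3=33.47-0.04542j, V4=0.0007963+0.0003460j, V5=37.60+0.000j, V6=0.0003212-5.168e-08j
aux → i_V1=-1.713-0.01884j

0.4178+3.694j V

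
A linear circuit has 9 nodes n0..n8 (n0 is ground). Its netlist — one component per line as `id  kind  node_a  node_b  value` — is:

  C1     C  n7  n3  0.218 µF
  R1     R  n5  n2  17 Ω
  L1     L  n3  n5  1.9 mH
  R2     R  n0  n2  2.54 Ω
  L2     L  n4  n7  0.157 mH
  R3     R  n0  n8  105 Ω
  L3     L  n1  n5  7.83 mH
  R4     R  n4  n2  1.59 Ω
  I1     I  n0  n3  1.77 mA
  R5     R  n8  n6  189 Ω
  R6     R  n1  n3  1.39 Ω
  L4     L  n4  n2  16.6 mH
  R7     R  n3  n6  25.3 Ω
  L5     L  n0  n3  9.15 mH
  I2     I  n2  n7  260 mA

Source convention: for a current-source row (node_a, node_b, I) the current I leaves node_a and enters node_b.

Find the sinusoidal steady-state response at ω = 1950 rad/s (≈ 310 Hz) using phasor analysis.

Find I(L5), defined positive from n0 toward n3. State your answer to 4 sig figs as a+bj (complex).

-0.0009667+0.0006742j A

Element admittances at ω=1950 rad/s:
  Y(C1) = 0.000+0.0004251j S between n7,n3
  Y(R1) = 0.05882+0.000j S between n5,n2
  Y(L1) = 0.000-0.2699j S between n3,n5
  Y(R2) = 0.3937+0.000j S between n0,n2
  Y(L2) = 0.000-3.266j S between n4,n7
  Y(R3) = 0.009524+0.000j S between n0,n8
  Y(L3) = 0.000-0.06549j S between n1,n5
  Y(R4) = 0.6289+0.000j S between n4,n2
  I1: injects 0.00177 A into n3 (from n0)
  Y(R5) = 0.005291+0.000j S between n8,n6
  Y(R6) = 0.7194+0.000j S between n1,n3
  Y(L4) = 0.000-0.03089j S between n4,n2
  Y(R7) = 0.03953+0.000j S between n3,n6
  Y(L5) = 0.000-0.05605j S between n0,n3
  I2: injects 0.26 A into n7 (from n2)
Assemble and solve the 8×8 MNA system:
  V(n1)=0.01185+0.01702j  V(n2)=0.001945+0.001575j  V(n3)=0.01203+0.01725j  V(n4)=0.4144+0.02156j  V(n5)=0.01435+0.01503j  V(n6)=0.01108+0.01588j  V(n7)=0.4145+0.1012j  V(n8)=0.003956+0.005672j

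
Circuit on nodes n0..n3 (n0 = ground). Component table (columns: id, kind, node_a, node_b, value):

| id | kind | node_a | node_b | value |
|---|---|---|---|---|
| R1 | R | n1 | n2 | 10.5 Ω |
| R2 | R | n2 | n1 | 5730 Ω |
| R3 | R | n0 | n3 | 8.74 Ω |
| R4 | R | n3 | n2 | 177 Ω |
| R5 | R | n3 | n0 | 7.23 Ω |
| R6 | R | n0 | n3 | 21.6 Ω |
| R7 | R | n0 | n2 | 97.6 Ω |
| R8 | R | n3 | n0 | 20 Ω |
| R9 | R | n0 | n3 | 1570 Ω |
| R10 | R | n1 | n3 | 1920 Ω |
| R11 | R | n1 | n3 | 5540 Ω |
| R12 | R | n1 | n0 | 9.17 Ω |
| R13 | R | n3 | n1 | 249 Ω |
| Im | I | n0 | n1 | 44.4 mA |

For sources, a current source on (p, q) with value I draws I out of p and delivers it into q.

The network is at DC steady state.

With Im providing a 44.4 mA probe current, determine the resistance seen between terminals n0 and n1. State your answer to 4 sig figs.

R_eq = 7.865 Ω

Element admittances at DC:
  Y(R1) = 0.09524 S between n1,n2
  Y(R2) = 0.0001745 S between n2,n1
  Y(R3) = 0.1144 S between n0,n3
  Y(R4) = 0.005650 S between n3,n2
  Y(R5) = 0.1383 S between n3,n0
  Y(R6) = 0.04630 S between n0,n3
  Y(R7) = 0.01025 S between n0,n2
  Y(R8) = 0.05000 S between n3,n0
  Y(R9) = 0.0006369 S between n0,n3
  Y(R10) = 0.0005208 S between n1,n3
  Y(R11) = 0.0001805 S between n1,n3
  Y(R12) = 0.1091 S between n1,n0
  Y(R13) = 0.004016 S between n3,n1
  Im: injects 0.0444 A into n1 (from n0)
Assemble and solve the 3×3 MNA system:
  V(n1)=0.3492  V(n2)=0.2998  V(n3)=0.009281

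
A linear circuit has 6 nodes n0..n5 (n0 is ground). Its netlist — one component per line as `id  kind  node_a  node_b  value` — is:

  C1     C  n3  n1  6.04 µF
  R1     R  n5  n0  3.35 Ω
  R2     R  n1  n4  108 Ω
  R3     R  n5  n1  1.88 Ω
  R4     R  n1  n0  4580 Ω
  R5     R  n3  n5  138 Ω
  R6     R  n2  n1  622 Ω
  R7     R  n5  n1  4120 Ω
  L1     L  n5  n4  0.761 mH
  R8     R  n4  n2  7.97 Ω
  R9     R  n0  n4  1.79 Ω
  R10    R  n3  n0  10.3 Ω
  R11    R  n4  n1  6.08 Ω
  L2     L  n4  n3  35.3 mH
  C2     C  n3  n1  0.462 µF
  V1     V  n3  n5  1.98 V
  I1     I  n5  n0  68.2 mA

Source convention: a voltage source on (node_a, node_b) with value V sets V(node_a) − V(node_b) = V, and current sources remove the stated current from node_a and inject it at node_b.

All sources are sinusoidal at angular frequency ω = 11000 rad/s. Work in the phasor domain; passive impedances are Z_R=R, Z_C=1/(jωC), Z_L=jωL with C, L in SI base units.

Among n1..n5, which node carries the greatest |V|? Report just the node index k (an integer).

Apply KCL at each of the 5 non-ground nodes and solve the resulting linear system.
Node n1: branches {C1, R2, R3, R4, R6, R7, R11, C2} → V_1 = -0.3716+0.1213j
Node n2: branches {R6, R8} → V_2 = -0.1250+0.08305j
Node n3: branches {C1, R5, R10, L2, C2, V1} → V_3 = 1.494-0.1167j
Node n4: branches {R2, L1, R8, R9, R11, L2} → V_4 = -0.1219+0.08256j
Node n5: branches {R1, R3, R5, R7, L1, V1, I1} → V_5 = -0.4860-0.1167j
Source currents: i(V1)=-0.1759-0.1179j

3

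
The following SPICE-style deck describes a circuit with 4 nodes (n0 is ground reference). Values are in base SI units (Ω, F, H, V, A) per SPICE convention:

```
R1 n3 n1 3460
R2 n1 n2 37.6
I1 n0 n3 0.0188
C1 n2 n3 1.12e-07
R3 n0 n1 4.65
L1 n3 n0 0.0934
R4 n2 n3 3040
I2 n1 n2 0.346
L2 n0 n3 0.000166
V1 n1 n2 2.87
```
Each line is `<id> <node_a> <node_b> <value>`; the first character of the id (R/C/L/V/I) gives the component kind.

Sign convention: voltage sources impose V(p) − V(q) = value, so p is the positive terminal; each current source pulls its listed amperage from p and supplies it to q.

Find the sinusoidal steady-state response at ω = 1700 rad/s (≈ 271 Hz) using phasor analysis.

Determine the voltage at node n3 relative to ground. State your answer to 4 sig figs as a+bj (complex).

MNA unknowns: 3 node voltages V₁..V_3 plus 1 source current (V1)
R1: Y=0.0002890+0.000j on G[3,1]
R2: Y=0.02660+0.000j on G[1,2]
I1: z[0]−=0.0188, z[3]+=0.0188
C1: Y=0.000+0.0001904j on G[2,3]
R3: Y=0.2151+0.000j on G[0,1]
L1: Y=0.000-0.006298j on G[3,0]
R4: Y=0.0003289+0.000j on G[2,3]
I2: z[1]−=0.346, z[2]+=0.346
L2: Y=0.000-3.544j on G[0,3]
V1: row V1−V2=2.87, i_V1 at 1,2
solve → V1=0.004376+0.002544j, V2=-2.866+0.002544j, V3=0.0001541+0.005031j
aux → i_V1=-0.4233-0.0005465j

0.0001541+0.005031j V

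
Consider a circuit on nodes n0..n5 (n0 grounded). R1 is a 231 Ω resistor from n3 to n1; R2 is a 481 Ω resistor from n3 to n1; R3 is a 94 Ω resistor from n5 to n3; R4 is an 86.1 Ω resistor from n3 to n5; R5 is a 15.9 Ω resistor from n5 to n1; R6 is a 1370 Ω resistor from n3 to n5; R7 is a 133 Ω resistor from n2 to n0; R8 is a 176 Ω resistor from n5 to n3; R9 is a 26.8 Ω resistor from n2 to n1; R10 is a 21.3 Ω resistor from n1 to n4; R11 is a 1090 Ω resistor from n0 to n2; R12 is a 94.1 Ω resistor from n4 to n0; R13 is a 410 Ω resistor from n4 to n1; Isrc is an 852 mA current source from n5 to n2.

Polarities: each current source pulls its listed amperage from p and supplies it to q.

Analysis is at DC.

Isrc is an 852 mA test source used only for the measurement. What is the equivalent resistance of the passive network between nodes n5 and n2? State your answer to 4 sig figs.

R_eq = 38.71 Ω

Apply KCL at each of the 5 non-ground nodes and solve the resulting linear system.
Node n1: branches {R1, R2, R5, R9, R10, R13} → V_1 = -10.05
Node n2: branches {R7, R9, R11, Isrc} → V_2 = 10.42
Node n3: branches {R1, R2, R3, R4, R6, R8} → V_3 = -20.28
Node n4: branches {R10, R12, R13} → V_4 = -8.274
Node n5: branches {R3, R4, R5, R6, R8, Isrc} → V_5 = -22.56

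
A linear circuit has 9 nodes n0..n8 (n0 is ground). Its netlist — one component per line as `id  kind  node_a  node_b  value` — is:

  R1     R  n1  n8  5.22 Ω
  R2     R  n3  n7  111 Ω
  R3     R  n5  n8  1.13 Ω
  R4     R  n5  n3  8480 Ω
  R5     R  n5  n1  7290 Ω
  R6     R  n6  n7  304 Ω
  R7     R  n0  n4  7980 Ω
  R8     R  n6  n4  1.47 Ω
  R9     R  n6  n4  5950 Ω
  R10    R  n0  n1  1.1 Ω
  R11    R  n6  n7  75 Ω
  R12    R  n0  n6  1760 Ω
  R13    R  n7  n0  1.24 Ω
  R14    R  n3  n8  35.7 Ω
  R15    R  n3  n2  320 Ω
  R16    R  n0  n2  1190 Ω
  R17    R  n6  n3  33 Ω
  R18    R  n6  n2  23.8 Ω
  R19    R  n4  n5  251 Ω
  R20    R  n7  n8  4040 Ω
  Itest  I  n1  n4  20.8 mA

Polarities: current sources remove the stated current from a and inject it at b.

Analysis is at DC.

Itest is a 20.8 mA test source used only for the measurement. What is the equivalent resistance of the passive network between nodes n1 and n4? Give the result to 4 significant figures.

Element admittances at DC:
  Y(R1) = 0.1916 S between n1,n8
  Y(R2) = 0.009009 S between n3,n7
  Y(R3) = 0.8850 S between n5,n8
  Y(R4) = 0.0001179 S between n5,n3
  Y(R5) = 0.0001372 S between n5,n1
  Y(R6) = 0.003289 S between n6,n7
  Y(R7) = 0.0001253 S between n0,n4
  Y(R8) = 0.6803 S between n6,n4
  Y(R9) = 0.0001681 S between n6,n4
  Y(R10) = 0.9091 S between n0,n1
  Y(R11) = 0.01333 S between n6,n7
  Y(R12) = 0.0005682 S between n0,n6
  Y(R13) = 0.8065 S between n7,n0
  Y(R14) = 0.02801 S between n3,n8
  Y(R15) = 0.003125 S between n3,n2
  Y(R16) = 0.0008403 S between n0,n2
  Y(R17) = 0.03030 S between n6,n3
  Y(R18) = 0.04202 S between n6,n2
  Y(R19) = 0.003984 S between n4,n5
  Y(R20) = 0.0002475 S between n7,n8
  Itest: injects 0.0208 A into n4 (from n1)
Assemble and solve the 8×8 MNA system:
  V(n1)=-0.01315  V(n2)=0.5158  V(n3)=0.2715  V(n4)=0.5716  V(n5)=0.03540  V(n6)=0.5443  V(n7)=0.01382  V(n8)=0.03296

R_eq = 28.12 Ω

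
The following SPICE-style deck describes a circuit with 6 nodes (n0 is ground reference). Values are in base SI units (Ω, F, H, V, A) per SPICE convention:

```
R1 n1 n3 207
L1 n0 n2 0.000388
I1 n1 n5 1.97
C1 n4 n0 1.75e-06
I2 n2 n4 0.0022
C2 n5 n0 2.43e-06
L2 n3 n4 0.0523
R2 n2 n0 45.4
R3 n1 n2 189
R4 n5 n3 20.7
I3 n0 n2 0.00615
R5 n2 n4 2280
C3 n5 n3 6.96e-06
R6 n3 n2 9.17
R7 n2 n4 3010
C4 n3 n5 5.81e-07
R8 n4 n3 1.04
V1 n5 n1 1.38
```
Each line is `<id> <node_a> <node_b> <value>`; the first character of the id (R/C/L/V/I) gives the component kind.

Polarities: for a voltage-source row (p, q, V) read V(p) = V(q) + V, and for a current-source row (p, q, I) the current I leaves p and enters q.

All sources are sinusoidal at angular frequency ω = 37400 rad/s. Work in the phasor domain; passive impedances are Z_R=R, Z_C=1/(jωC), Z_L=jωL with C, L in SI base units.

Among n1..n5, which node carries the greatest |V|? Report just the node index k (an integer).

Apply KCL at each of the 5 non-ground nodes and solve the resulting linear system.
Node n1: branches {R1, I1, R3, V1} → V_1 = -1.375-0.06769j
Node n2: branches {L1, I2, R2, R3, I3, R5, R6, R7} → V_2 = -0.004329-0.03754j
Node n3: branches {R1, L2, R4, C3, R6, C4, R8} → V_3 = 0.001309-0.04090j
Node n4: branches {C1, I2, L2, R5, R7, R8} → V_4 = 0.0008050-0.04095j
Node n5: branches {I1, C2, R4, C3, C4, V1} → V_5 = 0.005236-0.06769j
Source currents: i(V1)=1.956-0.0002890j

1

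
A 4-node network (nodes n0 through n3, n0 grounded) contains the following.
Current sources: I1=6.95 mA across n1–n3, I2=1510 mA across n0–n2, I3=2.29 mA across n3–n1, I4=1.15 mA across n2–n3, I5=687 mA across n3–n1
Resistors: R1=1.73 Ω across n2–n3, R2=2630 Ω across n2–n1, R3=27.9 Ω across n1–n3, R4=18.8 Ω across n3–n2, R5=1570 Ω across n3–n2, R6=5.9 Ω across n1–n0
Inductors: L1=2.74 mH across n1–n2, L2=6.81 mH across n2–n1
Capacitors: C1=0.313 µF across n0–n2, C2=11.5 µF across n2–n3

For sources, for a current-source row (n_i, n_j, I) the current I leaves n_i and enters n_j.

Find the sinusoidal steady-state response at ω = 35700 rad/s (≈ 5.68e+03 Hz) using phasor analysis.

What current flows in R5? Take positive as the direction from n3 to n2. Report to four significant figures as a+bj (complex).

-0.001040+0.0006965j A

Element admittances at ω=35700 rad/s:
  I1: injects 0.00695 A into n3 (from n1)
  Y(R1) = 0.5780+0.000j S between n2,n3
  Y(R2) = 0.0003802+0.000j S between n2,n1
  Y(L1) = 0.000-0.01022j S between n1,n2
  Y(C1) = 0.000+0.01117j S between n0,n2
  Y(R3) = 0.03584+0.000j S between n1,n3
  I2: injects 1.51 A into n2 (from n0)
  I3: injects 0.00229 A into n1 (from n3)
  Y(R4) = 0.05319+0.000j S between n3,n2
  Y(R5) = 0.0006369+0.000j S between n3,n2
  Y(L2) = 0.000-0.004113j S between n2,n1
  Y(C2) = 0.000+0.4106j S between n2,n3
  Y(R6) = 0.1695+0.000j S between n1,n0
  I4: injects 0.00115 A into n3 (from n2)
  I5: injects 0.687 A into n1 (from n3)
Assemble and solve the 3×3 MNA system:
  V(n1)=8.658-2.150j  V(n2)=32.61-3.812j  V(n3)=30.97-2.718j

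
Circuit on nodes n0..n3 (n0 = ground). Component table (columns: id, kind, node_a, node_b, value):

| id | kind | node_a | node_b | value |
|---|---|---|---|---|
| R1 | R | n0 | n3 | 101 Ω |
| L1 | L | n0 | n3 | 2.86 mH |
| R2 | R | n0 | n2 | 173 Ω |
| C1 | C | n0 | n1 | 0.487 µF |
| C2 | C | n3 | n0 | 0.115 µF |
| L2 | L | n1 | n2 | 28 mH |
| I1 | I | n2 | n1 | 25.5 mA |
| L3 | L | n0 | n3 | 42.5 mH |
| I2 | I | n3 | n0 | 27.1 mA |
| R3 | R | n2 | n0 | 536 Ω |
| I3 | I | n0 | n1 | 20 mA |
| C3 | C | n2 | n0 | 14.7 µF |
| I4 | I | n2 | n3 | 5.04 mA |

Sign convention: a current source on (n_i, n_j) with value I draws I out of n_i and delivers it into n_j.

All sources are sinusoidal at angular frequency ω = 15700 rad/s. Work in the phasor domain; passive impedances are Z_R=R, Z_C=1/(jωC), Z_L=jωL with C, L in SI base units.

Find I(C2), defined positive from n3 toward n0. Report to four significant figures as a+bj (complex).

0.001507-0.0006794j A

Apply KCL at each of the 3 non-ground nodes and solve the resulting linear system.
Node n1: branches {C1, L2, I1, I3} → V_1 = 0.003112-8.564j
Node n2: branches {R2, L2, I1, R3, C3, I4} → V_2 = -0.007347+0.2187j
Node n3: branches {R1, L1, C2, L3, I2, I4} → V_3 = -0.3763-0.8347j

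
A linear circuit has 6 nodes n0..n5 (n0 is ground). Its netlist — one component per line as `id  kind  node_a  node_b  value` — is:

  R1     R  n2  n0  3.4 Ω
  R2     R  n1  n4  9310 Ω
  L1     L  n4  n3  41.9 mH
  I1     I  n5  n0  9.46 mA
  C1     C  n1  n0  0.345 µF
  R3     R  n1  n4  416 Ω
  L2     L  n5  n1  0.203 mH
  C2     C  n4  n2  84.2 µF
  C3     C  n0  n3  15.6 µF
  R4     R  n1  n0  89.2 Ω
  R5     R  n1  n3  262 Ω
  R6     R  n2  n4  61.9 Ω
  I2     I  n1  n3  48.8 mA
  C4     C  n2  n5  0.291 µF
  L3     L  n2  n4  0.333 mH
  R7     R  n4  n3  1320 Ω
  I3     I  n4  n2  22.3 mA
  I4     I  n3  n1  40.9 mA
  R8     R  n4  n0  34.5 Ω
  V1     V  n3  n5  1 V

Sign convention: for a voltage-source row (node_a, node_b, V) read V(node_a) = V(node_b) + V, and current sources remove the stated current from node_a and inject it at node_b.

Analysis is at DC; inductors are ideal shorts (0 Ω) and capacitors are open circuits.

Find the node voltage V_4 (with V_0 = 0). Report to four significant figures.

0.005237 V

Element admittances at DC:
  Y(R1) = 0.2941 S between n2,n0
  Y(R2) = 0.0001074 S between n1,n4
  L1: short n4↔n3 (DC inductor)
  I1: injects 0.00946 A into n0 (from n5)
  Y(C1) = 0.000 S between n1,n0
  Y(R3) = 0.002404 S between n1,n4
  L2: short n5↔n1 (DC inductor)
  Y(C2) = 0.000 S between n4,n2
  Y(C3) = 0.000 S between n0,n3
  Y(R4) = 0.01121 S between n1,n0
  Y(R5) = 0.003817 S between n1,n3
  Y(R6) = 0.01616 S between n2,n4
  I2: injects 0.0488 A into n3 (from n1)
  Y(C4) = 0.000 S between n2,n5
  L3: short n2↔n4 (DC inductor)
  Y(R7) = 0.0007576 S between n4,n3
  I3: injects 0.0223 A into n2 (from n4)
  I4: injects 0.0409 A into n1 (from n3)
  Y(R8) = 0.02899 S between n4,n0
  V1: constraint V(n3)−V(n5) = 1
Assemble and solve the 9×9 MNA system:
  V(n1)=-0.9948  V(n2)=0.005237  V(n3)=0.005237  V(n4)=0.005237  V(n5)=-0.9948
  i(L1)=-0.004203  i(L2)=-0.009580  i(L3)=0.02076  i(V1)=-0.0001201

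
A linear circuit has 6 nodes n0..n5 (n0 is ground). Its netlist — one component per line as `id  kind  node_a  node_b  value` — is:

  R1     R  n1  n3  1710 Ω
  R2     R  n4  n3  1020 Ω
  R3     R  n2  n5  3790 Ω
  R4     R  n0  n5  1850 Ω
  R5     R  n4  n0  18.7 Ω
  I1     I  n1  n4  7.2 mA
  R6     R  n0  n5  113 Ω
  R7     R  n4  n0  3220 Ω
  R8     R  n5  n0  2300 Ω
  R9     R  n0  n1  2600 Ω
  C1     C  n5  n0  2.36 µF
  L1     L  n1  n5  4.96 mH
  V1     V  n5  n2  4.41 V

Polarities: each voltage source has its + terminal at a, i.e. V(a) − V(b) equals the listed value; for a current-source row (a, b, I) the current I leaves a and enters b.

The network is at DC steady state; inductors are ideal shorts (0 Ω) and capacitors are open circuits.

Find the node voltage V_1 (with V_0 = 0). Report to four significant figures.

-0.6764 V

MNA unknowns: 5 node voltages V₁..V_5 plus 2 source currents (L1, V1)
R1: Y=0.0005848 on G[1,3]
R2: Y=0.0009804 on G[4,3]
R3: Y=0.0002639 on G[2,5]
R4: Y=0.0005405 on G[0,5]
R5: Y=0.05348 on G[4,0]
I1: z[1]−=0.0072, z[4]+=0.0072
R6: Y=0.008850 on G[0,5]
R7: Y=0.0003106 on G[4,0]
R8: Y=0.0004348 on G[5,0]
R9: Y=0.0003846 on G[0,1]
C1: Y=0.000 on G[5,0]
L1: row V1−V5=0, i_L1 at 1,5
V1: row V5−V2=4.41, i_V1 at 5,2
solve → V1=-0.6764, V2=-5.086, V3=-0.1723, V4=0.1284, V5=-0.6764
aux → i_L1=-0.006645, i_V1=-0.001164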